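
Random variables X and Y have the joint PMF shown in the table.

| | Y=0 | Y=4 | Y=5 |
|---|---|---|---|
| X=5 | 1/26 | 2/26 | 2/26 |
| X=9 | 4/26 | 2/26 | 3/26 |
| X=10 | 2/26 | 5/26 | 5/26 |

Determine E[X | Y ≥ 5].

87/10

P(Y ≥ 5) = 5/13.
Σ X·P over the event = 5·(2/26) + 9·(3/26) + 10·(5/26) = 87/26.
E[X | Y ≥ 5] = (87/26) / (5/13) = 87/10.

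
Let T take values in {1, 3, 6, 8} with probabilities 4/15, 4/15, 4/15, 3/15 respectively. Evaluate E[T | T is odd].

2

P(T is odd) = 8/15.
Σ over the event: 1·4/15 + 3·4/15 = 16/15.
E[T | T is odd] = (16/15) / (8/15) = 2.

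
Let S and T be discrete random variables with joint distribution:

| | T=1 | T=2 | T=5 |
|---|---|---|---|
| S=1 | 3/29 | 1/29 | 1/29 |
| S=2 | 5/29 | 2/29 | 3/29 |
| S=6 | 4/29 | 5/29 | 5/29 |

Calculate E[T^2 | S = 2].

P(S = 2) = 10/29.
Σ T^2·P over the event = 1·(5/29) + 4·(2/29) + 25·(3/29) = 88/29.
E[T^2 | S = 2] = (88/29) / (10/29) = 44/5.

44/5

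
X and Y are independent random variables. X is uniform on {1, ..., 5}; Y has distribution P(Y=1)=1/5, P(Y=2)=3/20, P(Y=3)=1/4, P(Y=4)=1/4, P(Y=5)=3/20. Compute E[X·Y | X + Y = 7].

P(X + Y = 7) = 4/25.
Summing XY·P(x,y) over outcomes with X + Y = 7 gives 9/5.
E[X·Y | X + Y = 7] = (9/5) / (4/25) = 45/4.

45/4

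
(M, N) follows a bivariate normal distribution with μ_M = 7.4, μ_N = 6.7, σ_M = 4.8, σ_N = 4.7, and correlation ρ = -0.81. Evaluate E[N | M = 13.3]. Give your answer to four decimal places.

For a bivariate normal, E[N | M=x] = μ_N + ρ·(σ_N/σ_M)·(x − μ_M).
E[N | M=13.3] = 6.7 + (-0.81)·(4.7/4.8)·(13.3 − (7.4)) = 6.7 + (-0.79312)·(5.9) = 2.0206.

2.0206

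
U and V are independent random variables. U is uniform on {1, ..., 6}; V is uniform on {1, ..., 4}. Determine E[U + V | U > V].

P(U > V) = 7/12.
Summing (U+V)·P(x,y) over outcomes with U > V gives 47/12.
E[U + V | U > V] = (47/12) / (7/12) = 47/7.

47/7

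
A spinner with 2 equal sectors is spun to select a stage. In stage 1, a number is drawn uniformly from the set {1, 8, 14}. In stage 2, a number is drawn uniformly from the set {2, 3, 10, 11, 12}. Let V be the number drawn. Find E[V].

229/30

E[V | stage 1] = (1+8+14)/3 = 23/3.
E[V | stage 2] = (2+3+10+11+12)/5 = 38/5.
By the law of total expectation,
E[V] = (1/2)·(23/3) + (1/2)·(38/5) = 229/30.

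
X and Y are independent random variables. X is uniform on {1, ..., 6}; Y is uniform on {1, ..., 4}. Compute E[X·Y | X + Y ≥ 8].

P(X + Y ≥ 8) = 1/4.
Summing XY·P(x,y) over outcomes with X + Y ≥ 8 gives 35/8.
E[X·Y | X + Y ≥ 8] = (35/8) / (1/4) = 35/2.

35/2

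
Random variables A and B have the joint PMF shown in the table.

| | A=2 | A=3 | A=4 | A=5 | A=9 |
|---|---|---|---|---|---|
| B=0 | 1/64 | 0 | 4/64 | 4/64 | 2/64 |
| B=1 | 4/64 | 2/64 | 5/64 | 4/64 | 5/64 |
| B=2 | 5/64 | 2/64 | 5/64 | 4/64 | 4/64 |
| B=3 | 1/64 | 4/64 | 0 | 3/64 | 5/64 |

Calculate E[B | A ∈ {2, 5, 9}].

P(A ∈ {2, 5, 9}) = 21/32.
Summing B·P(A=x,B=y) over the conditioning event gives 33/32.
E[B | A ∈ {2, 5, 9}] = (33/32) / (21/32) = 11/7.

11/7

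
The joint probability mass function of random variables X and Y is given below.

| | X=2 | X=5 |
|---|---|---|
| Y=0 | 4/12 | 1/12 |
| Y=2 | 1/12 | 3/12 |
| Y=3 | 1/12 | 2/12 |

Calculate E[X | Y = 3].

4

P(Y = 3) = 1/4.
Σ X·P over the event = 2·(1/12) + 5·(2/12) = 1.
E[X | Y = 3] = (1) / (1/4) = 4.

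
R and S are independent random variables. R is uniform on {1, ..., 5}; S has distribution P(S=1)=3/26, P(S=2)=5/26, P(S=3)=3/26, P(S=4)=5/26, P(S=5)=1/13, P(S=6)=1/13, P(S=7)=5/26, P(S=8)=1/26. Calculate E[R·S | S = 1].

P(S = 1) = 3/26.
Summing RS·P(x,y) over outcomes with S = 1 gives 9/26.
E[R·S | S = 1] = (9/26) / (3/26) = 3.

3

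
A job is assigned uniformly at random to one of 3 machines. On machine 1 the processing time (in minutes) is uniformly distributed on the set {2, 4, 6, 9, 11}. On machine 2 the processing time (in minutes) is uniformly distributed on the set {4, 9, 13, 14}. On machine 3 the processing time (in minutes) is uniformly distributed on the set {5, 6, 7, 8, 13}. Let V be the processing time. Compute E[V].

E[V | machine 1] = (2+4+6+9+11)/5 = 32/5.
E[V | machine 2] = (4+9+13+14)/4 = 10.
E[V | machine 3] = (5+6+7+8+13)/5 = 39/5.
By the law of total expectation,
E[V] = (1/3)·(32/5) + (1/3)·(10) + (1/3)·(39/5) = 121/15.

121/15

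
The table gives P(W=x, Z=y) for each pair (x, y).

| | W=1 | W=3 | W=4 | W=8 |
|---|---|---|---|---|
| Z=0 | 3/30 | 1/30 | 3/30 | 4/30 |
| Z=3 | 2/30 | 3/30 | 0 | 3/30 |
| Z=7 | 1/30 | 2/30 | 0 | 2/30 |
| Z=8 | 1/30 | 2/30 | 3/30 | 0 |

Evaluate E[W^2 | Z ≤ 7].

57/2

P(Z ≤ 7) = 4/5.
Summing W^2·P(W=x,Z=y) over the conditioning event gives 114/5.
E[W^2 | Z ≤ 7] = (114/5) / (4/5) = 57/2.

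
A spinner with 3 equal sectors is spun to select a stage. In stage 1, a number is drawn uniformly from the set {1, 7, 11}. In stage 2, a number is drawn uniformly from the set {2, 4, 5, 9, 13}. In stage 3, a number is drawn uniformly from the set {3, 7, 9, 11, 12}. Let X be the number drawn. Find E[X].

64/9

E[X | stage 1] = (1+7+11)/3 = 19/3.
E[X | stage 2] = (2+4+5+9+13)/5 = 33/5.
E[X | stage 3] = (3+7+9+11+12)/5 = 42/5.
E[X] = (1/3)·(19/3) + (1/3)·(33/5) + (1/3)·(42/5) = 64/9.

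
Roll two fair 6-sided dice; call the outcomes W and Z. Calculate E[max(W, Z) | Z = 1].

7/2

P(Z = 1) = 1/6.
Summing max(W,Z)·P(x,y) over outcomes with Z = 1 gives 7/12.
E[max(W, Z) | Z = 1] = (7/12) / (1/6) = 7/2.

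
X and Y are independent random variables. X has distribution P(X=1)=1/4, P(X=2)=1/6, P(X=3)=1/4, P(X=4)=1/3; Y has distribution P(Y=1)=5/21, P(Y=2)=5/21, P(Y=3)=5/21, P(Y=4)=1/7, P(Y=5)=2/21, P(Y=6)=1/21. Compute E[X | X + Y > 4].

P(X + Y > 4) = 43/63.
Summing X·P(x,y) over outcomes with X + Y > 4 gives 271/126.
E[X | X + Y > 4] = (271/126) / (43/63) = 271/86.

271/86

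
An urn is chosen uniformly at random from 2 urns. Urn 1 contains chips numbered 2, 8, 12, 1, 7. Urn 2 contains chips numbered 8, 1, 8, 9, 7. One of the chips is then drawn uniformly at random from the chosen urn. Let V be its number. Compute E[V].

E[V | urn 1] = (2+8+12+1+7)/5 = 6.
E[V | urn 2] = (8+1+8+9+7)/5 = 33/5.
By the law of total expectation,
E[V] = (1/2)·(6) + (1/2)·(33/5) = 63/10.

63/10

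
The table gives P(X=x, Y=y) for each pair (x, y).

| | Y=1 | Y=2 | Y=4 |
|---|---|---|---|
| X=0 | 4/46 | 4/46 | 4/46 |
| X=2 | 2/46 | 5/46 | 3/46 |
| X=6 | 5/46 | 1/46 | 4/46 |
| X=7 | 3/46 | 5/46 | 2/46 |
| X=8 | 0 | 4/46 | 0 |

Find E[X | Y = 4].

P(Y = 4) = 13/46.
Σ X·P over the event = 0·(4/46) + 2·(3/46) + 6·(4/46) + 7·(2/46) = 22/23.
E[X | Y = 4] = (22/23) / (13/46) = 44/13.

44/13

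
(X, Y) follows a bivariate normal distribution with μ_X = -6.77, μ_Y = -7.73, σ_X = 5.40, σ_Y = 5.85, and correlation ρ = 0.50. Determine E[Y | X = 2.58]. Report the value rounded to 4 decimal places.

The regression of Y on X has slope ρ·σ_Y/σ_X and passes through (μ_X, μ_Y).
E[Y | X=2.58] = -7.73 + (0.50)·(5.85/5.40)·(2.58 − (-6.77)) = -7.73 + (0.54167)·(9.35) = -2.6654.

-2.6654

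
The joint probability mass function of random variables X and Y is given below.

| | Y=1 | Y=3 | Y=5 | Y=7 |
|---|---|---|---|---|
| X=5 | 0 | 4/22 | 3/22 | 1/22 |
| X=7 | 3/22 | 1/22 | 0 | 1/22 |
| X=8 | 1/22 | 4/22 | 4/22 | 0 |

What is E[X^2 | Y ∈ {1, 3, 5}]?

P(Y ∈ {1, 3, 5}) = 10/11.
Σ X^2·P over the event = 25·(4/22) + 25·(3/22) + 49·(3/22) + 49·(1/22) + 64·(1/22) + 64·(4/22) + 64·(4/22) = 947/22.
E[X^2 | Y ∈ {1, 3, 5}] = (947/22) / (10/11) = 947/20.

947/20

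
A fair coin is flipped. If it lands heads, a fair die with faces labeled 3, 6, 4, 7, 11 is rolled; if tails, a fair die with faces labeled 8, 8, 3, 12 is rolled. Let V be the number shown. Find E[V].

279/40

E[V | heads] = (3+6+4+7+11)/5 = 31/5.
E[V | tails] = (8+8+3+12)/4 = 31/4.
E[V] = (1/2)·(31/5) + (1/2)·(31/4) = 279/40.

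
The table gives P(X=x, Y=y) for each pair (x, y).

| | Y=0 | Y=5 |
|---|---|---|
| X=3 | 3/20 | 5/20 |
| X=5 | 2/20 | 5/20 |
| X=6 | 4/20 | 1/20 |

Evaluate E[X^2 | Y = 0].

221/9

P(Y = 0) = 9/20.
Σ X^2·P over the event = 9·(3/20) + 25·(2/20) + 36·(4/20) = 221/20.
E[X^2 | Y = 0] = (221/20) / (9/20) = 221/9.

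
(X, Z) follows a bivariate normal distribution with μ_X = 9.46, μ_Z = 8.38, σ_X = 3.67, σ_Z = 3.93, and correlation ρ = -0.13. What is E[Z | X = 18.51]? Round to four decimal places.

For a bivariate normal, E[Z | X=x] = μ_Z + ρ·(σ_Z/σ_X)·(x − μ_X).
E[Z | X=18.51] = 8.38 + (-0.13)·(3.93/3.67)·(18.51 − (9.46)) = 8.38 + (-0.1392098)·(9.05) = 7.1202.

7.1202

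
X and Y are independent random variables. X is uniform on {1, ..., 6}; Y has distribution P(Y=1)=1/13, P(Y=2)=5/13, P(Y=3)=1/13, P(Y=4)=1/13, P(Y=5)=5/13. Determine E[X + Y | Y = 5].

P(Y = 5) = 5/13.
Summing (X+Y)·P(x,y) over outcomes with Y = 5 gives 85/26.
E[X + Y | Y = 5] = (85/26) / (5/13) = 17/2.

17/2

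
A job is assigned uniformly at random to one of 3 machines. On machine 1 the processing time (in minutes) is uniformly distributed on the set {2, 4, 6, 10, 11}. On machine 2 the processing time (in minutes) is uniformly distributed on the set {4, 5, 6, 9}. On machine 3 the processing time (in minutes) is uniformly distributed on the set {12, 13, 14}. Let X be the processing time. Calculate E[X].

E[X | machine 1] = (2+4+6+10+11)/5 = 33/5.
E[X | machine 2] = (4+5+6+9)/4 = 6.
E[X | machine 3] = (12+13+14)/3 = 13.
By the law of total expectation,
E[X] = (1/3)·(33/5) + (1/3)·(6) + (1/3)·(13) = 128/15.

128/15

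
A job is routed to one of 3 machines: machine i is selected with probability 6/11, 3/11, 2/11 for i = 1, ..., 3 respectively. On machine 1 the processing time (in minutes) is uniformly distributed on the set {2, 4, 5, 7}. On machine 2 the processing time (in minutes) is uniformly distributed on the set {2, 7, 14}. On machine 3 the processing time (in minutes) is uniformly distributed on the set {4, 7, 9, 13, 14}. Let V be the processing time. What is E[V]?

344/55

E[V | machine 1] = (2+4+5+7)/4 = 9/2.
E[V | machine 2] = (2+7+14)/3 = 23/3.
E[V | machine 3] = (4+7+9+13+14)/5 = 47/5.
By the law of total expectation,
E[V] = (6/11)·(9/2) + (3/11)·(23/3) + (2/11)·(47/5) = 344/55.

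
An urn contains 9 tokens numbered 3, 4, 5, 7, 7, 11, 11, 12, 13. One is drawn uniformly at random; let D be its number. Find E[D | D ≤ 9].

26/5

P(D ≤ 9) = 5/9.
Σ over the event: 3·1/9 + 4·1/9 + 5·1/9 + 7·2/9 = 26/9.
E[D | D ≤ 9] = (26/9) / (5/9) = 26/5.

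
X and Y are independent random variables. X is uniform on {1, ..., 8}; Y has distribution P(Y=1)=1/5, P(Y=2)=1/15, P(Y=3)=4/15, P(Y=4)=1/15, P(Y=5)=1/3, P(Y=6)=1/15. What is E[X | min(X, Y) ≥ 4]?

6

P(min(X, Y) ≥ 4) = 7/24.
Summing X·P(x,y) over outcomes with min(X, Y) ≥ 4 gives 7/4.
E[X | min(X, Y) ≥ 4] = (7/4) / (7/24) = 6.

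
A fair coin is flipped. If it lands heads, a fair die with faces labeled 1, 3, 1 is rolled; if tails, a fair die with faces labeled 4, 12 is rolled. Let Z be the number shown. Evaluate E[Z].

E[Z | heads] = (1+3+1)/3 = 5/3.
E[Z | tails] = (4+12)/2 = 8.
E[Z] = (1/2)·(5/3) + (1/2)·(8) = 29/6.

29/6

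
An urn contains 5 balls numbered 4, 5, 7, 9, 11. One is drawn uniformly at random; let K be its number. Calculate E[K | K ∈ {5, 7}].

6

P(K ∈ {5, 7}) = 2/5.
Σ over the event: 5·1/5 + 7·1/5 = 12/5.
E[K | K ∈ {5, 7}] = (12/5) / (2/5) = 6.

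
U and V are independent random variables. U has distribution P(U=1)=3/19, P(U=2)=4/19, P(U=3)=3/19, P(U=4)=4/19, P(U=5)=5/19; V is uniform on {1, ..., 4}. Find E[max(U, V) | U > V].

P(U > V) = 21/38.
Summing max(U,V)·P(x,y) over outcomes with U > V gives 87/38.
E[max(U, V) | U > V] = (87/38) / (21/38) = 29/7.

29/7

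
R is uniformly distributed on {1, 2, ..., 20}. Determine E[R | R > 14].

35/2

Given R > 14, R is equally likely to be any of {15, 16, 17, 18, 19, 20}.
E[R | R > 14] = (15 + 16 + 17 + 18 + 19 + 20) / 6 = 35/2.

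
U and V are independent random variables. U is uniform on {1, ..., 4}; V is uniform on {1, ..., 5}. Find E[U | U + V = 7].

3

P(U + V = 7) = 3/20.
Summing U·P(x,y) over outcomes with U + V = 7 gives 9/20.
E[U | U + V = 7] = (9/20) / (3/20) = 3.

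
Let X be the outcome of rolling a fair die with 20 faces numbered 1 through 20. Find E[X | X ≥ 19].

39/2

Given X ≥ 19, X is equally likely to be any of {19, 20}.
E[X | X ≥ 19] = (19 + 20) / 2 = 39/2.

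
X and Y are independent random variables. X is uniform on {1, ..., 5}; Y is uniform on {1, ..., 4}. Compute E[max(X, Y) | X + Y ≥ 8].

Outcomes with X + Y ≥ 8: (4,4), (5,3), (5,4), each with probability 1/20.
E[max(X, Y) | X + Y ≥ 8] = (4 + 5 + 5) / 3 = 14/3.

14/3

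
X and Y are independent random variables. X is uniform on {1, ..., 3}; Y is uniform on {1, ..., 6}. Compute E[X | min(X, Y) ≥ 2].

Outcomes with min(X, Y) ≥ 2: (2,2), (2,3), (2,4), (2,5), (2,6), (3,2), (3,3), (3,4), (3,5), (3,6), each with probability 1/18.
E[X | min(X, Y) ≥ 2] = (2 + 2 + 2 + 2 + 2 + 3 + 3 + 3 + 3 + 3) / 10 = 5/2.

5/2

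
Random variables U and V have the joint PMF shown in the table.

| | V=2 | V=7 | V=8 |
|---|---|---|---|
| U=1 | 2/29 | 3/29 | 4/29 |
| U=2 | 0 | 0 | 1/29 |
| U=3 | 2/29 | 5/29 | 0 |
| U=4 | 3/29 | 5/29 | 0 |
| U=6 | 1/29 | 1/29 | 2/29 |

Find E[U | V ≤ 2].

13/4

P(V ≤ 2) = 8/29.
Σ U·P over the event = 1·(2/29) + 3·(2/29) + 4·(3/29) + 6·(1/29) = 26/29.
E[U | V ≤ 2] = (26/29) / (8/29) = 13/4.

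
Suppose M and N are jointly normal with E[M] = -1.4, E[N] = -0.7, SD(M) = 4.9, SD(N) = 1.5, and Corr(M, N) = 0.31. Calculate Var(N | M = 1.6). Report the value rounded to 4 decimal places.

The conditional variance in a bivariate normal is σ_N²(1 − ρ²), independent of x.
Var(N | M=1.6) = (1.5)²·(1 − (0.31)²) = 2.25·0.9039 = 2.0338.

2.0338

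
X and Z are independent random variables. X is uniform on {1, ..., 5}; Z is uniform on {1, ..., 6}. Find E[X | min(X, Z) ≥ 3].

4

P(min(X, Z) ≥ 3) = 2/5.
Summing X·P(x,y) over outcomes with min(X, Z) ≥ 3 gives 8/5.
E[X | min(X, Z) ≥ 3] = (8/5) / (2/5) = 4.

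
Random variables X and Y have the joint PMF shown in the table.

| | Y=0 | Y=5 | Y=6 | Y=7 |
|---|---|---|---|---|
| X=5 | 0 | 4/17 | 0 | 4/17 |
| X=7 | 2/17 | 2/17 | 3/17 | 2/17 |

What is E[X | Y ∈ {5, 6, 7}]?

89/15

P(Y ∈ {5, 6, 7}) = 15/17.
Σ X·P over the event = 5·(4/17) + 5·(4/17) + 7·(2/17) + 7·(3/17) + 7·(2/17) = 89/17.
E[X | Y ∈ {5, 6, 7}] = (89/17) / (15/17) = 89/15.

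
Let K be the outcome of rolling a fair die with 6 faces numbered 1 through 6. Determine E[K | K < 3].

Given K < 3, K is equally likely to be any of {1, 2}.
E[K | K < 3] = (1 + 2) / 2 = 3/2.

3/2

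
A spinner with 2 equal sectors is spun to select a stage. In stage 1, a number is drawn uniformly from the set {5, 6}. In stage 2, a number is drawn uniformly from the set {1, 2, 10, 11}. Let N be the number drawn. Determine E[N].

E[N | stage 1] = (5+6)/2 = 11/2.
E[N | stage 2] = (1+2+10+11)/4 = 6.
E[N] = (1/2)·(11/2) + (1/2)·(6) = 23/4.

23/4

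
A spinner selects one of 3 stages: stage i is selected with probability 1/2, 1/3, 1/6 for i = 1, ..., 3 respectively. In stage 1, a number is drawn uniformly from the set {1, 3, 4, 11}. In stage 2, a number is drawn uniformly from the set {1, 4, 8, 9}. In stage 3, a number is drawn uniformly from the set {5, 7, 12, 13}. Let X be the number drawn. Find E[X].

E[X | stage 1] = (1+3+4+11)/4 = 19/4.
E[X | stage 2] = (1+4+8+9)/4 = 11/2.
E[X | stage 3] = (5+7+12+13)/4 = 37/4.
E[X] = (1/2)·(19/4) + (1/3)·(11/2) + (1/6)·(37/4) = 23/4.

23/4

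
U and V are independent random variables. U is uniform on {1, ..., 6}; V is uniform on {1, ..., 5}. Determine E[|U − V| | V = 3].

P(V = 3) = 1/5.
Summing |U−V|·P(x,y) over outcomes with V = 3 gives 3/10.
E[|U − V| | V = 3] = (3/10) / (1/5) = 3/2.

3/2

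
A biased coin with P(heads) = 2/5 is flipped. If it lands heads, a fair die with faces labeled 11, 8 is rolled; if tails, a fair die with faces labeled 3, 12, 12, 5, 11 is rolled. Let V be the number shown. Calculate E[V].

224/25

E[V | heads] = (11+8)/2 = 19/2.
E[V | tails] = (3+12+12+5+11)/5 = 43/5.
E[V] = (2/5)·(19/2) + (3/5)·(43/5) = 224/25.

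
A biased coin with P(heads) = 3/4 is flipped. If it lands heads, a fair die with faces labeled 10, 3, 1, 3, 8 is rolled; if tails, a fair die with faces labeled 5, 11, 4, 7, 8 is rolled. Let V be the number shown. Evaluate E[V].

11/2

E[V | heads] = (10+3+1+3+8)/5 = 5.
E[V | tails] = (5+11+4+7+8)/5 = 7.
By the law of total expectation,
E[V] = (3/4)·(5) + (1/4)·(7) = 11/2.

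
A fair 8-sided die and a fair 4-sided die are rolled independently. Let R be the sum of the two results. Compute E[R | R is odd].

7

P(R is odd) = 1/2.
Σ over the event: 3·1/16 + 5·1/8 + 7·1/8 + 9·1/8 + 11·1/16 = 7/2.
E[R | R is odd] = (7/2) / (1/2) = 7.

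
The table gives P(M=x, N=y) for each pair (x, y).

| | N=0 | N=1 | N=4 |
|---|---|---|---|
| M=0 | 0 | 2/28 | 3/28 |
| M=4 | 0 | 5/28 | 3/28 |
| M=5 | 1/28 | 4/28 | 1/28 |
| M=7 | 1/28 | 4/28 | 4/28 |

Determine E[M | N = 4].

P(N = 4) = 11/28.
Σ M·P over the event = 0·(3/28) + 4·(3/28) + 5·(1/28) + 7·(4/28) = 45/28.
E[M | N = 4] = (45/28) / (11/28) = 45/11.

45/11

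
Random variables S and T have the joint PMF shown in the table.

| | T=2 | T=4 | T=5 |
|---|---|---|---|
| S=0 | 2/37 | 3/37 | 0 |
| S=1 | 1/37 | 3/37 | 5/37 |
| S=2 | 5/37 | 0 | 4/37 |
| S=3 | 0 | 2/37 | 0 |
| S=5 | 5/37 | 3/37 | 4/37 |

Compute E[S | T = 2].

P(T = 2) = 13/37.
Σ S·P over the event = 0·(2/37) + 1·(1/37) + 2·(5/37) + 5·(5/37) = 36/37.
E[S | T = 2] = (36/37) / (13/37) = 36/13.

36/13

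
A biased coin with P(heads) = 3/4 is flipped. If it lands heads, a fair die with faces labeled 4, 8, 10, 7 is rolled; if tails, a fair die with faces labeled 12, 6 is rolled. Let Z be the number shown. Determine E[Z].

123/16

E[Z | heads] = (4+8+10+7)/4 = 29/4.
E[Z | tails] = (12+6)/2 = 9.
By the law of total expectation,
E[Z] = (3/4)·(29/4) + (1/4)·(9) = 123/16.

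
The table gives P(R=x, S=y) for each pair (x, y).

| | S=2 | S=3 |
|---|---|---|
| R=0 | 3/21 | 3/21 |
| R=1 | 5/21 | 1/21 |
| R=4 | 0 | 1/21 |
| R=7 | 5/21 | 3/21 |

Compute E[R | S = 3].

P(S = 3) = 8/21.
Σ R·P over the event = 0·(3/21) + 1·(1/21) + 4·(1/21) + 7·(3/21) = 26/21.
E[R | S = 3] = (26/21) / (8/21) = 13/4.

13/4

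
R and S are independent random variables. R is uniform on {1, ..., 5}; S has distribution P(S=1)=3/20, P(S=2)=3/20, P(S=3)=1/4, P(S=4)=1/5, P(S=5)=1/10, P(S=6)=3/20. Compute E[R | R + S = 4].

20/11

P(R + S = 4) = 11/100.
Summing R·P(x,y) over outcomes with R + S = 4 gives 1/5.
E[R | R + S = 4] = (1/5) / (11/100) = 20/11.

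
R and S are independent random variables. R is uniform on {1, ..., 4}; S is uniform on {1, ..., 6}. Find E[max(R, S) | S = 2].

Outcomes with S = 2: (1,2), (2,2), (3,2), (4,2), each with probability 1/24.
E[max(R, S) | S = 2] = (2 + 2 + 3 + 4) / 4 = 11/4.

11/4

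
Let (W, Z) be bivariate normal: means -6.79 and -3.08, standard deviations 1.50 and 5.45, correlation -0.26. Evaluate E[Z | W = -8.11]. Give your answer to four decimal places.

-1.8330

The regression of Z on W has slope ρ·σ_Z/σ_W and passes through (μ_W, μ_Z).
E[Z | W=-8.11] = -3.08 + (-0.26)·(5.45/1.50)·(-8.11 − (-6.79)) = -3.08 + (-0.94467)·(-1.32) = -1.8330.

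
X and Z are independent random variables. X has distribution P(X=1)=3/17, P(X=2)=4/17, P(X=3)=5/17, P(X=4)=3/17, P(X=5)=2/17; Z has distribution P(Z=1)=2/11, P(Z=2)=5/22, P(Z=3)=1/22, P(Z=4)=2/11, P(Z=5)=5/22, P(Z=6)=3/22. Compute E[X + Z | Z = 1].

65/17

P(Z = 1) = 2/11.
Summing (X+Z)·P(x,y) over outcomes with Z = 1 gives 130/187.
E[X + Z | Z = 1] = (130/187) / (2/11) = 65/17.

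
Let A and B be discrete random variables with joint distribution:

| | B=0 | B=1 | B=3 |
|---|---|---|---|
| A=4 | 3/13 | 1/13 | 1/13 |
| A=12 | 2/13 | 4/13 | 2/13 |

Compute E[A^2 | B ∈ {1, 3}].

P(B ∈ {1, 3}) = 8/13.
Σ A^2·P over the event = 16·(1/13) + 16·(1/13) + 144·(4/13) + 144·(2/13) = 896/13.
E[A^2 | B ∈ {1, 3}] = (896/13) / (8/13) = 112.

112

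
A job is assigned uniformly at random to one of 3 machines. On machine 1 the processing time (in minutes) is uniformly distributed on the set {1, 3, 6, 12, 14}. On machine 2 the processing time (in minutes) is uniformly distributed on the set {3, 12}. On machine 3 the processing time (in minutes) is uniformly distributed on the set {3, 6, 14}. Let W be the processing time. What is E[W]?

E[W | machine 1] = (1+3+6+12+14)/5 = 36/5.
E[W | machine 2] = (3+12)/2 = 15/2.
E[W | machine 3] = (3+6+14)/3 = 23/3.
By the law of total expectation,
E[W] = (1/3)·(36/5) + (1/3)·(15/2) + (1/3)·(23/3) = 671/90.

671/90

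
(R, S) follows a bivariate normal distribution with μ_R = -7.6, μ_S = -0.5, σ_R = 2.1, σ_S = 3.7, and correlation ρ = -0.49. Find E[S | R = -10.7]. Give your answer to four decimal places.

For a bivariate normal, E[S | R=x] = μ_S + ρ·(σ_S/σ_R)·(x − μ_R).
E[S | R=-10.7] = -0.5 + (-0.49)·(3.7/2.1)·(-10.7 − (-7.6)) = -0.5 + (-0.86333)·(-3.1) = 2.1763.

2.1763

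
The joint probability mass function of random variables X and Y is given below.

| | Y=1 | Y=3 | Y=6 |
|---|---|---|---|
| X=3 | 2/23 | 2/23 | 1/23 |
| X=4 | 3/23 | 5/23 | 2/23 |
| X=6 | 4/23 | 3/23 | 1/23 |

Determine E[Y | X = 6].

P(X = 6) = 8/23.
Σ Y·P over the event = 1·(4/23) + 3·(3/23) + 6·(1/23) = 19/23.
E[Y | X = 6] = (19/23) / (8/23) = 19/8.

19/8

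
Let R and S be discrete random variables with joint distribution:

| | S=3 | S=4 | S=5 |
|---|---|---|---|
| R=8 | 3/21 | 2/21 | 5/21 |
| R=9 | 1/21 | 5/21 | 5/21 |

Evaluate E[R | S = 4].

61/7

P(S = 4) = 1/3.
Σ R·P over the event = 8·(2/21) + 9·(5/21) = 61/21.
E[R | S = 4] = (61/21) / (1/3) = 61/7.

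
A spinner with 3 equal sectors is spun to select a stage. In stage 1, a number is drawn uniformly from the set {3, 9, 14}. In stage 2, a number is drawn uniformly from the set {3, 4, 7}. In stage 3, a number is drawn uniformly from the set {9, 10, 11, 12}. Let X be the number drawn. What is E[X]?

143/18

E[X | stage 1] = (3+9+14)/3 = 26/3.
E[X | stage 2] = (3+4+7)/3 = 14/3.
E[X | stage 3] = (9+10+11+12)/4 = 21/2.
By the law of total expectation,
E[X] = (1/3)·(26/3) + (1/3)·(14/3) + (1/3)·(21/2) = 143/18.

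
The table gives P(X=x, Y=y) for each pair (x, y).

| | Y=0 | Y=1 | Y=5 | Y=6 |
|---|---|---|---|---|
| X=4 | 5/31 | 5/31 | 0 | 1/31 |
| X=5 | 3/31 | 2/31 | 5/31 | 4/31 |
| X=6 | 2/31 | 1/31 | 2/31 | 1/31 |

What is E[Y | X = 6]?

17/6

P(X = 6) = 6/31.
Σ Y·P over the event = 0·(2/31) + 1·(1/31) + 5·(2/31) + 6·(1/31) = 17/31.
E[Y | X = 6] = (17/31) / (6/31) = 17/6.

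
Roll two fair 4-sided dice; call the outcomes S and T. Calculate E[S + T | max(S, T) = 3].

Outcomes with max(S, T) = 3: (1,3), (2,3), (3,1), (3,2), (3,3), each with probability 1/16.
E[S + T | max(S, T) = 3] = (4 + 5 + 4 + 5 + 6) / 5 = 24/5.

24/5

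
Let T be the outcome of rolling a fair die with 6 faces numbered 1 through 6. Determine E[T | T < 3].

Given T < 3, T is equally likely to be any of {1, 2}.
E[T | T < 3] = (1 + 2) / 2 = 3/2.

3/2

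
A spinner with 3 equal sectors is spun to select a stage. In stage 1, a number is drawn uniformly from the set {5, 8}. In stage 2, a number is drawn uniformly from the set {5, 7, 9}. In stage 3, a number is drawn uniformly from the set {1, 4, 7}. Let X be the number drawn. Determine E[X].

35/6

E[X | stage 1] = (5+8)/2 = 13/2.
E[X | stage 2] = (5+7+9)/3 = 7.
E[X | stage 3] = (1+4+7)/3 = 4.
E[X] = (1/3)·(13/2) + (1/3)·(7) + (1/3)·(4) = 35/6.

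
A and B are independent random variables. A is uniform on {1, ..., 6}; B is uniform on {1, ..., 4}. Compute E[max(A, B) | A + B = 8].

P(A + B = 8) = 1/8.
Summing max(A,B)·P(x,y) over outcomes with A + B = 8 gives 5/8.
E[max(A, B) | A + B = 8] = (5/8) / (1/8) = 5.

5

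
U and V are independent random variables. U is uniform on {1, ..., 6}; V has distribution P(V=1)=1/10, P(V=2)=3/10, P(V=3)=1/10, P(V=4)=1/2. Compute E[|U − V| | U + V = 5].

11/5

P(U + V = 5) = 1/6.
Summing |U−V|·P(x,y) over outcomes with U + V = 5 gives 11/30.
E[|U − V| | U + V = 5] = (11/30) / (1/6) = 11/5.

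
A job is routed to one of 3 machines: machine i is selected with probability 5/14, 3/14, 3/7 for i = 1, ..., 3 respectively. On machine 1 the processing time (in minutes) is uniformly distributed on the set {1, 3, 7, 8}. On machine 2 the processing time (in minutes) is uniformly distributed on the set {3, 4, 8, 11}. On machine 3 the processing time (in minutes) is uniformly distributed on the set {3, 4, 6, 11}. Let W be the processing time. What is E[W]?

E[W | machine 1] = (1+3+7+8)/4 = 19/4.
E[W | machine 2] = (3+4+8+11)/4 = 13/2.
E[W | machine 3] = (3+4+6+11)/4 = 6.
By the law of total expectation,
E[W] = (5/14)·(19/4) + (3/14)·(13/2) + (3/7)·(6) = 317/56.

317/56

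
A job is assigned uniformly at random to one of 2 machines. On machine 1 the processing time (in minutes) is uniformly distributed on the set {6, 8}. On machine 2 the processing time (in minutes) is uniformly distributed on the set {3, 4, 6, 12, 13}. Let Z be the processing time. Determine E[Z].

73/10

E[Z | machine 1] = (6+8)/2 = 7.
E[Z | machine 2] = (3+4+6+12+13)/5 = 38/5.
E[Z] = (1/2)·(7) + (1/2)·(38/5) = 73/10.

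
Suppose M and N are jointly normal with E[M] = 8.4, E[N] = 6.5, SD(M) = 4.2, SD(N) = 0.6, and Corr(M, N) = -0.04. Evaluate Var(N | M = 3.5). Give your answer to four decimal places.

0.3594

The conditional variance in a bivariate normal is σ_N²(1 − ρ²), independent of x.
Var(N | M=3.5) = (0.6)²·(1 − (-0.04)²) = 0.36·0.9984 = 0.3594.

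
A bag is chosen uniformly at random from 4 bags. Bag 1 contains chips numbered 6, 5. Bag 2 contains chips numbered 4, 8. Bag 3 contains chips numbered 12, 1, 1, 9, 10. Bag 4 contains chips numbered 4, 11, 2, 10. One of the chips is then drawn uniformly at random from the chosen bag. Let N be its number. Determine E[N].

E[N | bag 1] = (6+5)/2 = 11/2.
E[N | bag 2] = (4+8)/2 = 6.
E[N | bag 3] = (12+1+1+9+10)/5 = 33/5.
E[N | bag 4] = (4+11+2+10)/4 = 27/4.
E[N] = (1/4)·(11/2) + (1/4)·(6) + (1/4)·(33/5) + (1/4)·(27/4) = 497/80.

497/80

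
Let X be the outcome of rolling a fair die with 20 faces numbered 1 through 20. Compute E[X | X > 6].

27/2

P(X > 6) = 7/10.
E[X | X > 6] = (189/20) / (7/10) = 27/2.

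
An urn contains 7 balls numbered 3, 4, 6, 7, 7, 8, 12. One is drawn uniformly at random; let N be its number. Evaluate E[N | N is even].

15/2

P(N is even) = 4/7.
Σ over the event: 4·1/7 + 6·1/7 + 8·1/7 + 12·1/7 = 30/7.
E[N | N is even] = (30/7) / (4/7) = 15/2.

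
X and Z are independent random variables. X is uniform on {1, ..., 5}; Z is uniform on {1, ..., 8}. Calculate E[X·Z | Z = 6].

Outcomes with Z = 6: (1,6), (2,6), (3,6), (4,6), (5,6), each with probability 1/40.
E[X·Z | Z = 6] = (6 + 12 + 18 + 24 + 30) / 5 = 18.

18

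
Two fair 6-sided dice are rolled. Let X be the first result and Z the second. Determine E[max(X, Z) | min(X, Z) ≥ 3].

41/8

P(min(X, Z) ≥ 3) = 4/9.
Summing max(X,Z)·P(x,y) over outcomes with min(X, Z) ≥ 3 gives 41/18.
E[max(X, Z) | min(X, Z) ≥ 3] = (41/18) / (4/9) = 41/8.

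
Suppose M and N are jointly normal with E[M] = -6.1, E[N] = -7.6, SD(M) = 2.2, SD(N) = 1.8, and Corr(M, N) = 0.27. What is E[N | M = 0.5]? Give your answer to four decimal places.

The regression of N on M has slope ρ·σ_N/σ_M and passes through (μ_M, μ_N).
E[N | M=0.5] = -7.6 + (0.27)·(1.8/2.2)·(0.5 − (-6.1)) = -7.6 + (0.22091)·(6.6) = -6.1420.

-6.1420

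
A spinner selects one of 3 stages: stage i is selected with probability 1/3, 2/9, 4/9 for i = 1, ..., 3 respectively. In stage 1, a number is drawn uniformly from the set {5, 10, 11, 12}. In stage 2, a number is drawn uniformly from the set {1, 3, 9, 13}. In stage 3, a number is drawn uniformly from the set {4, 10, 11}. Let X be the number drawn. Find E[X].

449/54

E[X | stage 1] = (5+10+11+12)/4 = 19/2.
E[X | stage 2] = (1+3+9+13)/4 = 13/2.
E[X | stage 3] = (4+10+11)/3 = 25/3.
By the law of total expectation,
E[X] = (1/3)·(19/2) + (2/9)·(13/2) + (4/9)·(25/3) = 449/54.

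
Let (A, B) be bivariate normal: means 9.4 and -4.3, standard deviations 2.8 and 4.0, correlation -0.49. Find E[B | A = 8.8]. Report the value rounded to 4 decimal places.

-3.8800

The regression of B on A has slope ρ·σ_B/σ_A and passes through (μ_A, μ_B).
E[B | A=8.8] = -4.3 + (-0.49)·(4.0/2.8)·(8.8 − (9.4)) = -4.3 + (-0.7)·(-0.6) = -3.8800.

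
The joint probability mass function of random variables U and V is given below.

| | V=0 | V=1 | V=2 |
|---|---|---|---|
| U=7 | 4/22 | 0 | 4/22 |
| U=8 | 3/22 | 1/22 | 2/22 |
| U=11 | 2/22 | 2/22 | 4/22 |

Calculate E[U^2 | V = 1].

102

P(V = 1) = 3/22.
Σ U^2·P over the event = 64·(1/22) + 121·(2/22) = 153/11.
E[U^2 | V = 1] = (153/11) / (3/22) = 102.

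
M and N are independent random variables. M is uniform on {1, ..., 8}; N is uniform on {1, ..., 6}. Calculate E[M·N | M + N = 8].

Outcomes with M + N = 8: (2,6), (3,5), (4,4), (5,3), (6,2), (7,1), each with probability 1/48.
E[M·N | M + N = 8] = (12 + 15 + 16 + 15 + 12 + 7) / 6 = 77/6.

77/6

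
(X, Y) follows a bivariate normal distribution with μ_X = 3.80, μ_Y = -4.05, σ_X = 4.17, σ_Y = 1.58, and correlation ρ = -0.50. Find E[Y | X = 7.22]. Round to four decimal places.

-4.6979

The regression of Y on X has slope ρ·σ_Y/σ_X and passes through (μ_X, μ_Y).
E[Y | X=7.22] = -4.05 + (-0.50)·(1.58/4.17)·(7.22 − (3.80)) = -4.05 + (-0.18945)·(3.42) = -4.6979.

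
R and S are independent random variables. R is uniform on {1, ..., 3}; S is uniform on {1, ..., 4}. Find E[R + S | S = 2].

Outcomes with S = 2: (1,2), (2,2), (3,2), each with probability 1/12.
E[R + S | S = 2] = (3 + 4 + 5) / 3 = 4.

4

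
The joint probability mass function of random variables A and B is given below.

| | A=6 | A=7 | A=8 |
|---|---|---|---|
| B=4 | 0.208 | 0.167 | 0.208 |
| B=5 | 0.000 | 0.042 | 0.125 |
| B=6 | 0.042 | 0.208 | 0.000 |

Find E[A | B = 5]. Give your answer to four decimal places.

P(B = 5) = 0.167.
Σ A·P over the event = 7·(0.042) + 8·(0.125) = 1.294.
E[A | B = 5] = (1.294) / (0.167) = 7.7485.

7.7485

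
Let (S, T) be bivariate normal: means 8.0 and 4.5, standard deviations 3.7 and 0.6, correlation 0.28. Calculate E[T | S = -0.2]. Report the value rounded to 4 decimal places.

4.1277

For a bivariate normal, E[T | S=x] = μ_T + ρ·(σ_T/σ_S)·(x − μ_S).
E[T | S=-0.2] = 4.5 + (0.28)·(0.6/3.7)·(-0.2 − (8.0)) = 4.5 + (0.045405)·(-8.2) = 4.1277.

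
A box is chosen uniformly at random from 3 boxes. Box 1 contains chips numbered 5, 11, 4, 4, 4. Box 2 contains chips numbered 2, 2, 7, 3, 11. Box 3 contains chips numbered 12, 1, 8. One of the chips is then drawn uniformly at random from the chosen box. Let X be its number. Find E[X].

88/15

E[X | box 1] = (5+11+4+4+4)/5 = 28/5.
E[X | box 2] = (2+2+7+3+11)/5 = 5.
E[X | box 3] = (12+1+8)/3 = 7.
E[X] = (1/3)·(28/5) + (1/3)·(5) + (1/3)·(7) = 88/15.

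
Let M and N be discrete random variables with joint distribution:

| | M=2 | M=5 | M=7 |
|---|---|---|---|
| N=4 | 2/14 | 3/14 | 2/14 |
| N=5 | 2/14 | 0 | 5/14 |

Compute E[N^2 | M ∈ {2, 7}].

239/11

P(M ∈ {2, 7}) = 11/14.
Σ N^2·P over the event = 16·(2/14) + 25·(2/14) + 16·(2/14) + 25·(5/14) = 239/14.
E[N^2 | M ∈ {2, 7}] = (239/14) / (11/14) = 239/11.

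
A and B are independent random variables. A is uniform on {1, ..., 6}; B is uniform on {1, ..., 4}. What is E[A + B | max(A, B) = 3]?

24/5

P(max(A, B) = 3) = 5/24.
Summing (A+B)·P(x,y) over outcomes with max(A, B) = 3 gives 1.
E[A + B | max(A, B) = 3] = (1) / (5/24) = 24/5.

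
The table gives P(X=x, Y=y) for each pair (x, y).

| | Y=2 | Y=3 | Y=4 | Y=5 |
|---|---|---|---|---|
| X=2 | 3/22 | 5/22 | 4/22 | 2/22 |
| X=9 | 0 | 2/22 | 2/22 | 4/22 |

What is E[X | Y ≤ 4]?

15/4

P(Y ≤ 4) = 8/11.
Σ X·P over the event = 2·(3/22) + 2·(5/22) + 2·(4/22) + 9·(2/22) + 9·(2/22) = 30/11.
E[X | Y ≤ 4] = (30/11) / (8/11) = 15/4.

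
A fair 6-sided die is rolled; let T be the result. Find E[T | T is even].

Given T is even, T is equally likely to be any of {2, 4, 6}.
E[T | T is even] = (2 + 4 + 6) / 3 = 4.

4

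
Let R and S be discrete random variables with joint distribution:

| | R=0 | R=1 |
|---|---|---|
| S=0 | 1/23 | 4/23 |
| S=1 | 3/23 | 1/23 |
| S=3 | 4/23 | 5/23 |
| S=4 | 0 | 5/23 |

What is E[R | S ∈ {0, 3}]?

9/14

P(S ∈ {0, 3}) = 14/23.
Σ R·P over the event = 0·(1/23) + 0·(4/23) + 1·(4/23) + 1·(5/23) = 9/23.
E[R | S ∈ {0, 3}] = (9/23) / (14/23) = 9/14.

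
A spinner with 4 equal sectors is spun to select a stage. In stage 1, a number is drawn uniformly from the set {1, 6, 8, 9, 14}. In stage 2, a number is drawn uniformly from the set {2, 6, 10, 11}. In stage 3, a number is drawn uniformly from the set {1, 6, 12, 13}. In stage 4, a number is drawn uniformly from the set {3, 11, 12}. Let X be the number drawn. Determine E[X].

E[X | stage 1] = (1+6+8+9+14)/5 = 38/5.
E[X | stage 2] = (2+6+10+11)/4 = 29/4.
E[X | stage 3] = (1+6+12+13)/4 = 8.
E[X | stage 4] = (3+11+12)/3 = 26/3.
By the law of total expectation,
E[X] = (1/4)·(38/5) + (1/4)·(29/4) + (1/4)·(8) + (1/4)·(26/3) = 1891/240.

1891/240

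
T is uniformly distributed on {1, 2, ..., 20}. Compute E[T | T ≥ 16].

Given T ≥ 16, T is equally likely to be any of {16, 17, 18, 19, 20}.
E[T | T ≥ 16] = (16 + 17 + 18 + 19 + 20) / 5 = 18.

18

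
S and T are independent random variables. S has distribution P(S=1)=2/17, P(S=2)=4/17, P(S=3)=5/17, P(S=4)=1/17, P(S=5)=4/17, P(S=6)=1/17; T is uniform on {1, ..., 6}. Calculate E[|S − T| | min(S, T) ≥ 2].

P(min(S, T) ≥ 2) = 25/34.
Summing |S−T|·P(x,y) over outcomes with min(S, T) ≥ 2 gives 7/6.
E[|S − T| | min(S, T) ≥ 2] = (7/6) / (25/34) = 119/75.

119/75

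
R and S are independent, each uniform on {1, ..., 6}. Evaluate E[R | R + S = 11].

11/2

P(R + S = 11) = 1/18.
Summing R·P(x,y) over outcomes with R + S = 11 gives 11/36.
E[R | R + S = 11] = (11/36) / (1/18) = 11/2.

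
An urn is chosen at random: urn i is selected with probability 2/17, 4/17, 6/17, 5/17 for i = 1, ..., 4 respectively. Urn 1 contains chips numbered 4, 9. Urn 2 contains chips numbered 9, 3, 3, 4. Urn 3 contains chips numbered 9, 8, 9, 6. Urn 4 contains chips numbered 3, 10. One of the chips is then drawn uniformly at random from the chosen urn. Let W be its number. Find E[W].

225/34

E[W | urn 1] = (4+9)/2 = 13/2.
E[W | urn 2] = (9+3+3+4)/4 = 19/4.
E[W | urn 3] = (9+8+9+6)/4 = 8.
E[W | urn 4] = (3+10)/2 = 13/2.
E[W] = (2/17)·(13/2) + (4/17)·(19/4) + (6/17)·(8) + (5/17)·(13/2) = 225/34.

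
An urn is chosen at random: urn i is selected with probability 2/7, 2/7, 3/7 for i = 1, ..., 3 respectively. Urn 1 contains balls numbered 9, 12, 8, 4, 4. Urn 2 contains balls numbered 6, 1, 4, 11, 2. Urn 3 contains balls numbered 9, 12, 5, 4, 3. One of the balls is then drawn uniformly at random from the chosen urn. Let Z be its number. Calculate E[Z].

221/35

E[Z | urn 1] = (9+12+8+4+4)/5 = 37/5.
E[Z | urn 2] = (6+1+4+11+2)/5 = 24/5.
E[Z | urn 3] = (9+12+5+4+3)/5 = 33/5.
By the law of total expectation,
E[Z] = (2/7)·(37/5) + (2/7)·(24/5) + (3/7)·(33/5) = 221/35.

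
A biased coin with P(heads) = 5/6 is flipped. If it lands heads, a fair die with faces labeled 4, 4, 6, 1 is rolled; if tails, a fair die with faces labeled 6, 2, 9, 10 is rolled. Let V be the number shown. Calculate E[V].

17/4

E[V | heads] = (4+4+6+1)/4 = 15/4.
E[V | tails] = (6+2+9+10)/4 = 27/4.
By the law of total expectation,
E[V] = (5/6)·(15/4) + (1/6)·(27/4) = 17/4.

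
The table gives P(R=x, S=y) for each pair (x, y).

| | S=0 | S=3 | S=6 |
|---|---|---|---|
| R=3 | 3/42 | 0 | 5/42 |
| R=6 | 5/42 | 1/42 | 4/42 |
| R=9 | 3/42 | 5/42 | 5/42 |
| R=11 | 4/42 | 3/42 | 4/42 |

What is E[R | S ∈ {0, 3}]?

P(S ∈ {0, 3}) = 4/7.
Σ R·P over the event = 3·(3/42) + 6·(5/42) + 6·(1/42) + 9·(3/42) + 9·(5/42) + 11·(4/42) + 11·(3/42) = 97/21.
E[R | S ∈ {0, 3}] = (97/21) / (4/7) = 97/12.

97/12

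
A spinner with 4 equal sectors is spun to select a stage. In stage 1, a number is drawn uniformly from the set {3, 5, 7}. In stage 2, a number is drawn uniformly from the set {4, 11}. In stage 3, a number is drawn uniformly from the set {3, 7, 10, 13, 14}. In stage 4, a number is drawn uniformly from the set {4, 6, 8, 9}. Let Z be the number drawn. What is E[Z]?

573/80

E[Z | stage 1] = (3+5+7)/3 = 5.
E[Z | stage 2] = (4+11)/2 = 15/2.
E[Z | stage 3] = (3+7+10+13+14)/5 = 47/5.
E[Z | stage 4] = (4+6+8+9)/4 = 27/4.
E[Z] = (1/4)·(5) + (1/4)·(15/2) + (1/4)·(47/5) + (1/4)·(27/4) = 573/80.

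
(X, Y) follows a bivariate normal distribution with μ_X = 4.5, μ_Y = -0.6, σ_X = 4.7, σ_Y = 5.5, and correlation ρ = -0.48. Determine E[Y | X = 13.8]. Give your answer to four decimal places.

For a bivariate normal, E[Y | X=x] = μ_Y + ρ·(σ_Y/σ_X)·(x − μ_X).
E[Y | X=13.8] = -0.6 + (-0.48)·(5.5/4.7)·(13.8 − (4.5)) = -0.6 + (-0.5617)·(9.3) = -5.8238.

-5.8238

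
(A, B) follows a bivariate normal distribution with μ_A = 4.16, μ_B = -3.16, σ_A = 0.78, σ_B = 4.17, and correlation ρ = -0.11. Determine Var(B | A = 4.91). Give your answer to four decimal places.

17.1785

Var(B | A=x) = (1 − ρ²)·σ_B².
Var(B | A=4.91) = (4.17)²·(1 − (-0.11)²) = 17.3889·0.9879 = 17.1785.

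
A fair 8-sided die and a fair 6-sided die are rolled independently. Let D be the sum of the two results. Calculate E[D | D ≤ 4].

P(D ≤ 4) = 1/8.
Σ over the event: 2·1/48 + 3·1/24 + 4·1/16 = 5/12.
E[D | D ≤ 4] = (5/12) / (1/8) = 10/3.

10/3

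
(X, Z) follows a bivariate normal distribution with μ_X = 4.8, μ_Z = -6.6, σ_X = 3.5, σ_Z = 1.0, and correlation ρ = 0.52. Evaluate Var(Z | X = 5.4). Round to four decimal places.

0.7296

For a bivariate normal, Var(Z | X=x) = σ_Z²(1 − ρ²).
Var(Z | X=5.4) = (1.0)²·(1 − (0.52)²) = 1·0.7296 = 0.7296.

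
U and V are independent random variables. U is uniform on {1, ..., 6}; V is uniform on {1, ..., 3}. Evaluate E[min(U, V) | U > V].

11/6

P(U > V) = 2/3.
Summing min(U,V)·P(x,y) over outcomes with U > V gives 11/9.
E[min(U, V) | U > V] = (11/9) / (2/3) = 11/6.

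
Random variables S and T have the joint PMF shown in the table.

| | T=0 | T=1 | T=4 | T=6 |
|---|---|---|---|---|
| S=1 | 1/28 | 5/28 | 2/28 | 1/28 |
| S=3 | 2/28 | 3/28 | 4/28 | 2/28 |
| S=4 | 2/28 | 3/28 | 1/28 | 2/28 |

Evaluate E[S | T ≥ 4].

P(T ≥ 4) = 3/7.
Summing S·P(S=x,T=y) over the conditioning event gives 33/28.
E[S | T ≥ 4] = (33/28) / (3/7) = 11/4.

11/4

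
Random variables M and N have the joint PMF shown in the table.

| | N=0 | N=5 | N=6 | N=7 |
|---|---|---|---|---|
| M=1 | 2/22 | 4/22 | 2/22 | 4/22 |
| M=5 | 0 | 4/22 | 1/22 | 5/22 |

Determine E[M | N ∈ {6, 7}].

P(N ∈ {6, 7}) = 6/11.
Σ M·P over the event = 1·(2/22) + 1·(4/22) + 5·(1/22) + 5·(5/22) = 18/11.
E[M | N ∈ {6, 7}] = (18/11) / (6/11) = 3.

3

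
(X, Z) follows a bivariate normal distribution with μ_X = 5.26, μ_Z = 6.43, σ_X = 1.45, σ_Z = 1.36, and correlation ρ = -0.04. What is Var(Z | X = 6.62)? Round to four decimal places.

The conditional variance in a bivariate normal is σ_Z²(1 − ρ²), independent of x.
Var(Z | X=6.62) = (1.36)²·(1 − (-0.04)²) = 1.8496·0.9984 = 1.8466.

1.8466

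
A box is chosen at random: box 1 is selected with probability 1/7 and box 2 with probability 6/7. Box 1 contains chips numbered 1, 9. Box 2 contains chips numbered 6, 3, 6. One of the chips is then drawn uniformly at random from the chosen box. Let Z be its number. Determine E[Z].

5

E[Z | box 1] = (1+9)/2 = 5.
E[Z | box 2] = (6+3+6)/3 = 5.
E[Z] = (1/7)·(5) + (6/7)·(5) = 5.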